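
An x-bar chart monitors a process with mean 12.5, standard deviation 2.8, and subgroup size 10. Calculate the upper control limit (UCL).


UCL = 12.5 + 3 * 2.8 / sqrt(10)

15.16


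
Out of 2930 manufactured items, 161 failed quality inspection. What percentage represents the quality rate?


Formula: Quality Rate = Good Pieces / Total Pieces * 100
Good pieces = 2930 - 161 = 2769
QR = 2769 / 2930 * 100 = 94.5%

94.5%


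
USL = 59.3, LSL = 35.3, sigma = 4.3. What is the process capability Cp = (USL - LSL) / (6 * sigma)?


Cp = (59.3 - 35.3) / (6 * 4.3)

0.93


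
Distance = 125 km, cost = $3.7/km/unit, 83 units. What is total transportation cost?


TC = dist * cost * units = 125 * 3.7 * 83 = $38387.50

$38387.50


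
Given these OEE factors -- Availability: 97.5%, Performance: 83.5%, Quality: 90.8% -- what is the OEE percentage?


Formula: OEE = Availability * Performance * Quality / 10000
A * P = 97.5% * 83.5% / 100 = 81.41%
OEE = 81.41% * 90.8% / 100 = 73.9%

73.9%


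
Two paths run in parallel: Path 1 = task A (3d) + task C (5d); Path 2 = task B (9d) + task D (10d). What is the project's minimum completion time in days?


Path 1 = 3 + 5 = 8 days
Path 2 = 9 + 10 = 19 days
Duration = max(8, 19) = 19 days

19 days


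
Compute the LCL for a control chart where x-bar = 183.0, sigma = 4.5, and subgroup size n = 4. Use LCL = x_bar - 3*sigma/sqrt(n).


LCL = 183.0 - 3 * 4.5 / sqrt(4)

176.25


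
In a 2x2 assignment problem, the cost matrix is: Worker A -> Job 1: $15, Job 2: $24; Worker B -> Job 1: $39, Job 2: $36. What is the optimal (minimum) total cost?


Option 1: A->1 + B->2 = $15 + $36 = $51
Option 2: A->2 + B->1 = $24 + $39 = $63
Min cost = min($51, $63) = $51

$51


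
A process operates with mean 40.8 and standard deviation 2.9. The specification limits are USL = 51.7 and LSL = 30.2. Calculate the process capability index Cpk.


Cpu = (51.7 - 40.8) / (3 * 2.9) = 1.25
Cpl = (40.8 - 30.2) / (3 * 2.9) = 1.22
Cpk = min(1.25, 1.22) = 1.22

1.22


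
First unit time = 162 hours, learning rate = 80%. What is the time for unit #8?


Formula: T_n = T_1 * (learning_rate)^(log2(n)) where learning_rate = rate/100
Doublings = log2(8) = 3
T_n = 162 * 0.8^3
T_n = 162 * 0.512 = 82.9 hours

82.9 hours


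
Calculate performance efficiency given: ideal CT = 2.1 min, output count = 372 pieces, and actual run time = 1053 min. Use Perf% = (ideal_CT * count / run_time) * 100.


Formula: Performance = (Ideal CT * Total Count) / Run Time * 100
Ideal output time = 2.1 * 372 = 781.2 min
Performance = 781.2 / 1053 * 100 = 74.2%

74.2%


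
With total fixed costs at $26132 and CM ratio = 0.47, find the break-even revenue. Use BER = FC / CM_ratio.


Formula: BER = Fixed Costs / Contribution Margin Ratio
BER = $26132 / 0.47
BER = $55600.00 (to the nearest cent)

$55600.00


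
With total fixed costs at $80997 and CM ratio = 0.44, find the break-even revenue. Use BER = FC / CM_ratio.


Formula: BER = Fixed Costs / Contribution Margin Ratio
BER = $80997 / 0.44
BER = $184084.09 (to the nearest cent)

$184084.09


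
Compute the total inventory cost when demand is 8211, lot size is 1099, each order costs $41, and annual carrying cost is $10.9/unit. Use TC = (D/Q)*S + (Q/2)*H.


TC = 8211/1099 * 41 + 1099/2 * 10.9

$6295.87


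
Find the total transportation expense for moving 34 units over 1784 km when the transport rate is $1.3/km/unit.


TC = dist * cost * units = 1784 * 1.3 * 34 = $78852.80

$78852.80


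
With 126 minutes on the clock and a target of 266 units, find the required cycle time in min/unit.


Formula: CT = Available Time / Number of Units
CT = 126 min / 266 units
CT = 0.47 min/unit

0.47 min/unit


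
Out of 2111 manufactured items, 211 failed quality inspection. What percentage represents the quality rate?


Formula: Quality Rate = Good Pieces / Total Pieces * 100
Good pieces = 2111 - 211 = 1900
QR = 1900 / 2111 * 100 = 90.0%

90.0%


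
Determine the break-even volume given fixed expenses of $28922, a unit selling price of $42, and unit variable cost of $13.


Formula: BEQ = Fixed Costs / (Price - Variable Cost)
Contribution margin = $42 - $13 = $29/unit
BEQ = ceil($28922 / $29/unit) = ceil(997.31) = 998 units

998 units


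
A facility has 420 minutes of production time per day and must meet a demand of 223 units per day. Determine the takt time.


Formula: Takt Time = Available Production Time / Customer Demand
Takt = 420 min/day / 223 units/day
Takt = 1.88 min/unit

1.88 min/unit


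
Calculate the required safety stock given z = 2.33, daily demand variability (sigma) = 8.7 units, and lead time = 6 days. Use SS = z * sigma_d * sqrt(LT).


Formula: SS = z * sigma_d * sqrt(LT)
sqrt(LT) = sqrt(6) = 2.4495
SS = 2.33 * 8.7 * 2.4495
SS = 49.7 units

49.7 units


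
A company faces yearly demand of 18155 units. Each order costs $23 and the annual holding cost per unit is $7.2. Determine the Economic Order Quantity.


Formula: EOQ = sqrt(2 * D * S / H)
Numerator: 2 * 18155 * 23 = 835130
2DS/H = 835130 / 7.2 = 115990.3
EOQ = sqrt(115990.3) = 340.6 units

340.6 units


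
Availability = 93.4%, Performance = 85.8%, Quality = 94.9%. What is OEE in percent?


Formula: OEE = Availability * Performance * Quality / 10000
A * P = 93.4% * 85.8% / 100 = 80.14%
OEE = 80.14% * 94.9% / 100 = 76.1%

76.1%


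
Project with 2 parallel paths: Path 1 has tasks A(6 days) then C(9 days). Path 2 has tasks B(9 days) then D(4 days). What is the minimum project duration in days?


Path 1 = 6 + 9 = 15 days
Path 2 = 9 + 4 = 13 days
Duration = max(15, 13) = 15 days

15 days


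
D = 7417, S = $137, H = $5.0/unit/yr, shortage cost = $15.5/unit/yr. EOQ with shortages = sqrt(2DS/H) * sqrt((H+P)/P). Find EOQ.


Formula: EOQ* = sqrt(2DS/H) * sqrt((H+P)/P)
Base EOQ = sqrt(2*7417*137/5.0) = 637.54 units
Correction = sqrt((5.0+15.5)/15.5) = 1.15004
EOQ* = 637.54 * 1.15004 = 733.2 units

733.2 units


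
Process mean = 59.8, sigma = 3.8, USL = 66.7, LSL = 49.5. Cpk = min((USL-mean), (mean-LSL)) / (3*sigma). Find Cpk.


Cpu = (66.7 - 59.8) / (3 * 3.8) = 0.61
Cpl = (59.8 - 49.5) / (3 * 3.8) = 0.9
Cpk = min(0.61, 0.9) = 0.61

0.61


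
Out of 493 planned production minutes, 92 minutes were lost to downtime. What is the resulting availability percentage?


Formula: Availability = (Planned Time - Downtime) / Planned Time * 100
Uptime = 493 - 92 = 401 min
Availability = 401 / 493 * 100 = 81.3%

81.3%


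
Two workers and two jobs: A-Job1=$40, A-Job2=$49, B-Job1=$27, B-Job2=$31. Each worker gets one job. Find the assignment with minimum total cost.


Option 1: A->1 + B->2 = $40 + $31 = $71
Option 2: A->2 + B->1 = $49 + $27 = $76
Min cost = min($71, $76) = $71

$71


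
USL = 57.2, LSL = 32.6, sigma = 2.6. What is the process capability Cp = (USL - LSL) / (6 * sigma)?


Cp = (57.2 - 32.6) / (6 * 2.6)

1.58


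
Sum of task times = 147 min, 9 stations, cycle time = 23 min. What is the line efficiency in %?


Formula: Efficiency = Sum of Task Times / (N_stations * CT) * 100
Total station capacity = 9 stations * 23 min = 207 min
Efficiency = 147 / 207 * 100 = 71.0%

71.0%


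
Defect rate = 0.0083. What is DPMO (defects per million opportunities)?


DPMO = defect_rate * 1000000 = 0.0083 * 1000000

8300


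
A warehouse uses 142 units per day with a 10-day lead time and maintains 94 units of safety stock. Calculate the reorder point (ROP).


Formula: ROP = (Daily Demand * Lead Time) + Safety Stock
Demand during lead time = 142 * 10 = 1420 units
ROP = 1420 + 94 = 1514 units

1514 units


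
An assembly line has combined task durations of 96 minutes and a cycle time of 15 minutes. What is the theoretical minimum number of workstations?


Formula: N_min = ceil(Sum of Task Times / Cycle Time)
N_min = ceil(96 min / 15 min) = ceil(6.4)
N_min = 7 stations

7


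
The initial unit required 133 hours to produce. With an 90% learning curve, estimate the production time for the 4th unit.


Formula: T_n = T_1 * (learning_rate)^(log2(n)) where learning_rate = rate/100
Doublings = log2(4) = 2
T_n = 133 * 0.9^2
T_n = 133 * 0.81 = 107.7 hours

107.7 hours


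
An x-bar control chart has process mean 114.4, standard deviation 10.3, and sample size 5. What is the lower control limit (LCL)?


LCL = 114.4 - 3 * 10.3 / sqrt(5)

100.58


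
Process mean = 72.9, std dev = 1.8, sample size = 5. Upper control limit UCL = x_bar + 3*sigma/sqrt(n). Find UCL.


UCL = 72.9 + 3 * 1.8 / sqrt(5)

75.31


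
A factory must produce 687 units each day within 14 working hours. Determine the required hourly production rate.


Formula: Production Rate = Daily Demand / Available Hours
Rate = 687 units/day / 14 hours/day
Rate = 49.1 units/hour

49.1 units/hour


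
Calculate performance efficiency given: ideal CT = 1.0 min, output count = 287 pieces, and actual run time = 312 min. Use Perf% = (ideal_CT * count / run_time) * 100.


Formula: Performance = (Ideal CT * Total Count) / Run Time * 100
Ideal output time = 1.0 * 287 = 287.0 min
Performance = 287.0 / 312 * 100 = 92.0%

92.0%


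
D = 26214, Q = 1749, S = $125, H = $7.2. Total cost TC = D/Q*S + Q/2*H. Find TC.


TC = 26214/1749 * 125 + 1749/2 * 7.2

$8169.90


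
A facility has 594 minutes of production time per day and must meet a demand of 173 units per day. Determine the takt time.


Formula: Takt Time = Available Production Time / Customer Demand
Takt = 594 min/day / 173 units/day
Takt = 3.43 min/unit

3.43 min/unit


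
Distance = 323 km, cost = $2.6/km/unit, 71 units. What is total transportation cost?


TC = dist * cost * units = 323 * 2.6 * 71 = $59625.80

$59625.80


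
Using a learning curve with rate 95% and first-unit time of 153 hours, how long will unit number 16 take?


Formula: T_n = T_1 * (learning_rate)^(log2(n)) where learning_rate = rate/100
Doublings = log2(16) = 4
T_n = 153 * 0.95^4
T_n = 153 * 0.8145 = 124.6 hours

124.6 hours


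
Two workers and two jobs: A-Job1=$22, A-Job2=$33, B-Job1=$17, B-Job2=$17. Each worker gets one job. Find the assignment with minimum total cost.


Option 1: A->1 + B->2 = $22 + $17 = $39
Option 2: A->2 + B->1 = $33 + $17 = $50
Min cost = min($39, $50) = $39

$39


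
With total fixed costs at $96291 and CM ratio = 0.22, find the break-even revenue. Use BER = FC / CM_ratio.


Formula: BER = Fixed Costs / Contribution Margin Ratio
BER = $96291 / 0.22
BER = $437686.36 (to the nearest cent)

$437686.36


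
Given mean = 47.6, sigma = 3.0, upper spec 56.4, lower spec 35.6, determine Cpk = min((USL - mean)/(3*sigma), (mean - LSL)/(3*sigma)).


Cpu = (56.4 - 47.6) / (3 * 3.0) = 0.98
Cpl = (47.6 - 35.6) / (3 * 3.0) = 1.33
Cpk = min(0.98, 1.33) = 0.98

0.98


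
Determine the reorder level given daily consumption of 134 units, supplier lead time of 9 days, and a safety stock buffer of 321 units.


Formula: ROP = (Daily Demand * Lead Time) + Safety Stock
Demand during lead time = 134 * 9 = 1206 units
ROP = 1206 + 321 = 1527 units

1527 units


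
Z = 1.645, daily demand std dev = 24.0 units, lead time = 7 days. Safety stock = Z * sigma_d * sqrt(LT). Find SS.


Formula: SS = z * sigma_d * sqrt(LT)
sqrt(LT) = sqrt(7) = 2.6458
SS = 1.645 * 24.0 * 2.6458
SS = 104.5 units

104.5 units


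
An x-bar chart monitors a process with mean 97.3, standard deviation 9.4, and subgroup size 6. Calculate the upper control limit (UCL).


UCL = 97.3 + 3 * 9.4 / sqrt(6)

108.81


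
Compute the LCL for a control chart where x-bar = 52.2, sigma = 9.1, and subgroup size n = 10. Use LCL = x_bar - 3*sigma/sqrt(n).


LCL = 52.2 - 3 * 9.1 / sqrt(10)

43.57


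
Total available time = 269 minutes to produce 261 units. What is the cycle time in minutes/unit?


Formula: CT = Available Time / Number of Units
CT = 269 min / 261 units
CT = 1.03 min/unit

1.03 min/unit


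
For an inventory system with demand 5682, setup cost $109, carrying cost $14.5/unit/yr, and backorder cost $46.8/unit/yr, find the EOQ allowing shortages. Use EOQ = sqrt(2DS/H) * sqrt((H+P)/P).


Formula: EOQ* = sqrt(2DS/H) * sqrt((H+P)/P)
Base EOQ = sqrt(2*5682*109/14.5) = 292.28 units
Correction = sqrt((14.5+46.8)/46.8) = 1.14448
EOQ* = 292.28 * 1.14448 = 334.5 units

334.5 units


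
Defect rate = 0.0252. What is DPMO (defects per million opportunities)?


DPMO = defect_rate * 1000000 = 0.0252 * 1000000

25200


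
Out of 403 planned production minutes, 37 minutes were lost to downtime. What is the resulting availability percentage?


Formula: Availability = (Planned Time - Downtime) / Planned Time * 100
Uptime = 403 - 37 = 366 min
Availability = 366 / 403 * 100 = 90.8%

90.8%


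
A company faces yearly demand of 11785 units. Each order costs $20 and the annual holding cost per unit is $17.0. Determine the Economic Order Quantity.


Formula: EOQ = sqrt(2 * D * S / H)
Numerator: 2 * 11785 * 20 = 471400
2DS/H = 471400 / 17.0 = 27729.4
EOQ = sqrt(27729.4) = 166.5 units

166.5 units


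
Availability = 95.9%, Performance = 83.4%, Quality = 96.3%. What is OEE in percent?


Formula: OEE = Availability * Performance * Quality / 10000
A * P = 95.9% * 83.4% / 100 = 79.98%
OEE = 79.98% * 96.3% / 100 = 77.0%

77.0%


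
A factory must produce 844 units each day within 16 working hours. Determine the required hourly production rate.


Formula: Production Rate = Daily Demand / Available Hours
Rate = 844 units/day / 16 hours/day
Rate = 52.8 units/hour

52.8 units/hour


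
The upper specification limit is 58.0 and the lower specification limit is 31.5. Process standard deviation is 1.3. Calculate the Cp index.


Cp = (58.0 - 31.5) / (6 * 1.3)

3.4


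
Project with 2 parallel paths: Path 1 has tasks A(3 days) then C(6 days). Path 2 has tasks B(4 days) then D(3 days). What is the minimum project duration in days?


Path 1 = 3 + 6 = 9 days
Path 2 = 4 + 3 = 7 days
Duration = max(9, 7) = 9 days

9 days


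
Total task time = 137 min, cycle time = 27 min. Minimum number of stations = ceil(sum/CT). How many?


Formula: N_min = ceil(Sum of Task Times / Cycle Time)
N_min = ceil(137 min / 27 min) = ceil(5.0741)
N_min = 6 stations

6


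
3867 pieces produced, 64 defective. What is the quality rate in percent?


Formula: Quality Rate = Good Pieces / Total Pieces * 100
Good pieces = 3867 - 64 = 3803
QR = 3803 / 3867 * 100 = 98.3%

98.3%


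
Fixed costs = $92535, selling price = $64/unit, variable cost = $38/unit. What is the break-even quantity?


Formula: BEQ = Fixed Costs / (Price - Variable Cost)
Contribution margin = $64 - $38 = $26/unit
BEQ = ceil($92535 / $26/unit) = ceil(3559.04) = 3560 units

3560 units


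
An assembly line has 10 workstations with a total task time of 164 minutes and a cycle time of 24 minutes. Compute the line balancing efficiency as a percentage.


Formula: Efficiency = Sum of Task Times / (N_stations * CT) * 100
Total station capacity = 10 stations * 24 min = 240 min
Efficiency = 164 / 240 * 100 = 68.3%

68.3%


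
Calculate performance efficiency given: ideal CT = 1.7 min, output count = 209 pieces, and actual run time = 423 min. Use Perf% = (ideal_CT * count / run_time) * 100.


Formula: Performance = (Ideal CT * Total Count) / Run Time * 100
Ideal output time = 1.7 * 209 = 355.3 min
Performance = 355.3 / 423 * 100 = 84.0%

84.0%


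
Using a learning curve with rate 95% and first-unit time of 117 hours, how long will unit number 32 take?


Formula: T_n = T_1 * (learning_rate)^(log2(n)) where learning_rate = rate/100
Doublings = log2(32) = 5
T_n = 117 * 0.95^5
T_n = 117 * 0.7738 = 90.5 hours

90.5 hours


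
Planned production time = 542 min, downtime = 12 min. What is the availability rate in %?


Formula: Availability = (Planned Time - Downtime) / Planned Time * 100
Uptime = 542 - 12 = 530 min
Availability = 530 / 542 * 100 = 97.8%

97.8%


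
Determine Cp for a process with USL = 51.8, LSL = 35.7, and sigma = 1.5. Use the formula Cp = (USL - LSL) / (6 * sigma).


Cp = (51.8 - 35.7) / (6 * 1.5)

1.79


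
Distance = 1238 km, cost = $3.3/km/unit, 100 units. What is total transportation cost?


TC = dist * cost * units = 1238 * 3.3 * 100 = $408540.00

$408540.00


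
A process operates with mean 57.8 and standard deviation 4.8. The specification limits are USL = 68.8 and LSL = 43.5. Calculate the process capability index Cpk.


Cpu = (68.8 - 57.8) / (3 * 4.8) = 0.76
Cpl = (57.8 - 43.5) / (3 * 4.8) = 0.99
Cpk = min(0.76, 0.99) = 0.76

0.76


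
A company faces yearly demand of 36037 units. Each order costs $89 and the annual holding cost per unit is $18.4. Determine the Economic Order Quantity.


Formula: EOQ = sqrt(2 * D * S / H)
Numerator: 2 * 36037 * 89 = 6414586
2DS/H = 6414586 / 18.4 = 348618.8
EOQ = sqrt(348618.8) = 590.4 units

590.4 units


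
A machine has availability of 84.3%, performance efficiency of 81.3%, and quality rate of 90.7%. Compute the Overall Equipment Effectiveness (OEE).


Formula: OEE = Availability * Performance * Quality / 10000
A * P = 84.3% * 81.3% / 100 = 68.54%
OEE = 68.54% * 90.7% / 100 = 62.2%

62.2%


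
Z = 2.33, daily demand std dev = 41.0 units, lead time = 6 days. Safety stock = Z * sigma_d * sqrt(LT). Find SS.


Formula: SS = z * sigma_d * sqrt(LT)
sqrt(LT) = sqrt(6) = 2.4495
SS = 2.33 * 41.0 * 2.4495
SS = 234.0 units

234.0 units


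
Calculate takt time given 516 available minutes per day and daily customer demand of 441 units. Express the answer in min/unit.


Formula: Takt Time = Available Production Time / Customer Demand
Takt = 516 min/day / 441 units/day
Takt = 1.17 min/unit

1.17 min/unit


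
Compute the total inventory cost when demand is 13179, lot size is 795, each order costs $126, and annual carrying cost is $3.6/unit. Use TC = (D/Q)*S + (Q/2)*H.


TC = 13179/795 * 126 + 795/2 * 3.6

$3519.75


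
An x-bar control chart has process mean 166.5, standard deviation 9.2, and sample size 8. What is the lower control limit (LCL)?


LCL = 166.5 - 3 * 9.2 / sqrt(8)

156.74


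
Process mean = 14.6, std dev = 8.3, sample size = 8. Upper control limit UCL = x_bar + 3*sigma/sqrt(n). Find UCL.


UCL = 14.6 + 3 * 8.3 / sqrt(8)

23.4


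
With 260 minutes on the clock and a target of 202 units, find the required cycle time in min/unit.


Formula: CT = Available Time / Number of Units
CT = 260 min / 202 units
CT = 1.29 min/unit

1.29 min/unit


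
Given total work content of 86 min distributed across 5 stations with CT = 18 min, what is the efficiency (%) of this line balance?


Formula: Efficiency = Sum of Task Times / (N_stations * CT) * 100
Total station capacity = 5 stations * 18 min = 90 min
Efficiency = 86 / 90 * 100 = 95.6%

95.6%


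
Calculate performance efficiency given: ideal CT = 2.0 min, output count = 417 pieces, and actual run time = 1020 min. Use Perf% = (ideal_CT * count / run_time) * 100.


Formula: Performance = (Ideal CT * Total Count) / Run Time * 100
Ideal output time = 2.0 * 417 = 834.0 min
Performance = 834.0 / 1020 * 100 = 81.8%

81.8%


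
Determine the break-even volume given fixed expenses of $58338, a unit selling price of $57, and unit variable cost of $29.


Formula: BEQ = Fixed Costs / (Price - Variable Cost)
Contribution margin = $57 - $29 = $28/unit
BEQ = ceil($58338 / $28/unit) = ceil(2083.5) = 2084 units

2084 units


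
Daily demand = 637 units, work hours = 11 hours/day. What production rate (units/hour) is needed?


Formula: Production Rate = Daily Demand / Available Hours
Rate = 637 units/day / 11 hours/day
Rate = 57.9 units/hour

57.9 units/hour


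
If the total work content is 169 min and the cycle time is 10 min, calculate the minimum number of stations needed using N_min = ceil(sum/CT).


Formula: N_min = ceil(Sum of Task Times / Cycle Time)
N_min = ceil(169 min / 10 min) = ceil(16.9)
N_min = 17 stations

17


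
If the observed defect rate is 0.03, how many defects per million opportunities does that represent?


DPMO = defect_rate * 1000000 = 0.03 * 1000000

30000


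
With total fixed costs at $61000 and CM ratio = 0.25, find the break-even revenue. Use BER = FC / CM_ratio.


Formula: BER = Fixed Costs / Contribution Margin Ratio
BER = $61000 / 0.25
BER = $244000.00 (to the nearest cent)

$244000.00


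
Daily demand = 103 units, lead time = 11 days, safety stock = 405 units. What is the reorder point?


Formula: ROP = (Daily Demand * Lead Time) + Safety Stock
Demand during lead time = 103 * 11 = 1133 units
ROP = 1133 + 405 = 1538 units

1538 units


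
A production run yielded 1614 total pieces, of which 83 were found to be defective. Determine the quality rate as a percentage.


Formula: Quality Rate = Good Pieces / Total Pieces * 100
Good pieces = 1614 - 83 = 1531
QR = 1531 / 1614 * 100 = 94.9%

94.9%


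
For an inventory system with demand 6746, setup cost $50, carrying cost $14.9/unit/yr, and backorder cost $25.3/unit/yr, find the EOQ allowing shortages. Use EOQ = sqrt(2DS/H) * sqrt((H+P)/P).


Formula: EOQ* = sqrt(2DS/H) * sqrt((H+P)/P)
Base EOQ = sqrt(2*6746*50/14.9) = 212.78 units
Correction = sqrt((14.9+25.3)/25.3) = 1.26053
EOQ* = 212.78 * 1.26053 = 268.2 units

268.2 units


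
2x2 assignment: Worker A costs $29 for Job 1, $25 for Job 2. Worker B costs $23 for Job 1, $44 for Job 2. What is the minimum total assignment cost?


Option 1: A->1 + B->2 = $29 + $44 = $73
Option 2: A->2 + B->1 = $25 + $23 = $48
Min cost = min($73, $48) = $48

$48


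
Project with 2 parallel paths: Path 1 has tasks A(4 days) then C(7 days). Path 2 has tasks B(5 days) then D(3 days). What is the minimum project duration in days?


Path 1 = 4 + 7 = 11 days
Path 2 = 5 + 3 = 8 days
Duration = max(11, 8) = 11 days

11 days


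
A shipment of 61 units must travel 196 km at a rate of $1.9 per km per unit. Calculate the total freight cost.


TC = dist * cost * units = 196 * 1.9 * 61 = $22716.40

$22716.40


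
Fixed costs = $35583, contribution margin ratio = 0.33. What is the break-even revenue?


Formula: BER = Fixed Costs / Contribution Margin Ratio
BER = $35583 / 0.33
BER = $107827.27 (to the nearest cent)

$107827.27


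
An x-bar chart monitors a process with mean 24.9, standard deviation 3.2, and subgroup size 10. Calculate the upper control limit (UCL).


UCL = 24.9 + 3 * 3.2 / sqrt(10)

27.94


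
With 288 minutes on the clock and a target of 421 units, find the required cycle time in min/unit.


Formula: CT = Available Time / Number of Units
CT = 288 min / 421 units
CT = 0.68 min/unit

0.68 min/unit


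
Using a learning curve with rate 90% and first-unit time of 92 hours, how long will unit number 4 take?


Formula: T_n = T_1 * (learning_rate)^(log2(n)) where learning_rate = rate/100
Doublings = log2(4) = 2
T_n = 92 * 0.9^2
T_n = 92 * 0.81 = 74.5 hours

74.5 hours


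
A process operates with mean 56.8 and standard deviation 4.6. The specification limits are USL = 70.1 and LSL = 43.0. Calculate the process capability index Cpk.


Cpu = (70.1 - 56.8) / (3 * 4.6) = 0.96
Cpl = (56.8 - 43.0) / (3 * 4.6) = 1.0
Cpk = min(0.96, 1.0) = 0.96

0.96


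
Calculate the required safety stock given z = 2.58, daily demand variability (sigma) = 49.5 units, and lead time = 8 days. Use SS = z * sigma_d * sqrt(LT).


Formula: SS = z * sigma_d * sqrt(LT)
sqrt(LT) = sqrt(8) = 2.8284
SS = 2.58 * 49.5 * 2.8284
SS = 361.2 units

361.2 units


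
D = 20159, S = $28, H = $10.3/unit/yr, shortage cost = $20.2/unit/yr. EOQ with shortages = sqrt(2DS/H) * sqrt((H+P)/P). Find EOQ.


Formula: EOQ* = sqrt(2DS/H) * sqrt((H+P)/P)
Base EOQ = sqrt(2*20159*28/10.3) = 331.06 units
Correction = sqrt((10.3+20.2)/20.2) = 1.22878
EOQ* = 331.06 * 1.22878 = 406.8 units

406.8 units


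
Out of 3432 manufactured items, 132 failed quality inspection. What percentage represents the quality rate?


Formula: Quality Rate = Good Pieces / Total Pieces * 100
Good pieces = 3432 - 132 = 3300
QR = 3300 / 3432 * 100 = 96.2%

96.2%


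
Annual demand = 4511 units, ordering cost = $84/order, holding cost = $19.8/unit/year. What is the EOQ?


Formula: EOQ = sqrt(2 * D * S / H)
Numerator: 2 * 4511 * 84 = 757848
2DS/H = 757848 / 19.8 = 38275.2
EOQ = sqrt(38275.2) = 195.6 units

195.6 units


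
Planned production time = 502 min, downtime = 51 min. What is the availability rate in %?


Formula: Availability = (Planned Time - Downtime) / Planned Time * 100
Uptime = 502 - 51 = 451 min
Availability = 451 / 502 * 100 = 89.8%

89.8%


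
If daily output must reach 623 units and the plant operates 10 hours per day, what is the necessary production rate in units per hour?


Formula: Production Rate = Daily Demand / Available Hours
Rate = 623 units/day / 10 hours/day
Rate = 62.3 units/hour

62.3 units/hour


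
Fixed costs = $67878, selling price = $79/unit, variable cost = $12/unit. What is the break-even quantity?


Formula: BEQ = Fixed Costs / (Price - Variable Cost)
Contribution margin = $79 - $12 = $67/unit
BEQ = ceil($67878 / $67/unit) = ceil(1013.1) = 1014 units

1014 units


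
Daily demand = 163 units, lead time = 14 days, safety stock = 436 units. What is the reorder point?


Formula: ROP = (Daily Demand * Lead Time) + Safety Stock
Demand during lead time = 163 * 14 = 2282 units
ROP = 2282 + 436 = 2718 units

2718 units


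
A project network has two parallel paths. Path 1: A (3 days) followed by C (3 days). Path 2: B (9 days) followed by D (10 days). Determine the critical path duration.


Path 1 = 3 + 3 = 6 days
Path 2 = 9 + 10 = 19 days
Duration = max(6, 19) = 19 days

19 days


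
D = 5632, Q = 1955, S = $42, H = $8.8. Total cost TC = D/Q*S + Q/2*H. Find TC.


TC = 5632/1955 * 42 + 1955/2 * 8.8

$8722.99


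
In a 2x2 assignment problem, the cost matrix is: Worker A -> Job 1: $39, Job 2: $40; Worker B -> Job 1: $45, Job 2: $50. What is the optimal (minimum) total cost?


Option 1: A->1 + B->2 = $39 + $50 = $89
Option 2: A->2 + B->1 = $40 + $45 = $85
Min cost = min($89, $85) = $85

$85


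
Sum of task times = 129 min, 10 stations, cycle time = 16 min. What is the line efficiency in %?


Formula: Efficiency = Sum of Task Times / (N_stations * CT) * 100
Total station capacity = 10 stations * 16 min = 160 min
Efficiency = 129 / 160 * 100 = 80.6%

80.6%


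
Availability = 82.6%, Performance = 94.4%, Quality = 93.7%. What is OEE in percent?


Formula: OEE = Availability * Performance * Quality / 10000
A * P = 82.6% * 94.4% / 100 = 77.97%
OEE = 77.97% * 93.7% / 100 = 73.1%

73.1%


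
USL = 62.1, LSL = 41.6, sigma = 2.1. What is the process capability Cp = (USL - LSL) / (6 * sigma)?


Cp = (62.1 - 41.6) / (6 * 2.1)

1.63


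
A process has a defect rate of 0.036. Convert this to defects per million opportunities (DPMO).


DPMO = defect_rate * 1000000 = 0.036 * 1000000

36000


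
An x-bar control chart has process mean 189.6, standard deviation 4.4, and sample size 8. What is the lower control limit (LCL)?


LCL = 189.6 - 3 * 4.4 / sqrt(8)

184.93


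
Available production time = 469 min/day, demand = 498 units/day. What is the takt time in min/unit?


Formula: Takt Time = Available Production Time / Customer Demand
Takt = 469 min/day / 498 units/day
Takt = 0.94 min/unit

0.94 min/unit


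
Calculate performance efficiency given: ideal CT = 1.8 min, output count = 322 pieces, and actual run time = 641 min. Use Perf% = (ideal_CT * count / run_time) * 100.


Formula: Performance = (Ideal CT * Total Count) / Run Time * 100
Ideal output time = 1.8 * 322 = 579.6 min
Performance = 579.6 / 641 * 100 = 90.4%

90.4%


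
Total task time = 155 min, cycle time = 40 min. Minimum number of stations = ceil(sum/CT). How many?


Formula: N_min = ceil(Sum of Task Times / Cycle Time)
N_min = ceil(155 min / 40 min) = ceil(3.875)
N_min = 4 stations

4


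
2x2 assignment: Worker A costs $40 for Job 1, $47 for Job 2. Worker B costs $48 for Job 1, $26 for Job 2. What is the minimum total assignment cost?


Option 1: A->1 + B->2 = $40 + $26 = $66
Option 2: A->2 + B->1 = $47 + $48 = $95
Min cost = min($66, $95) = $66

$66


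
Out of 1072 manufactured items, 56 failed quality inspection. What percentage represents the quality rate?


Formula: Quality Rate = Good Pieces / Total Pieces * 100
Good pieces = 1072 - 56 = 1016
QR = 1016 / 1072 * 100 = 94.8%

94.8%


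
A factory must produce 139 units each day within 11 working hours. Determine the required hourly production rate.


Formula: Production Rate = Daily Demand / Available Hours
Rate = 139 units/day / 11 hours/day
Rate = 12.6 units/hour

12.6 units/hour


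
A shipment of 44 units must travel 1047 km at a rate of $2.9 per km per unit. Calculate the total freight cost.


TC = dist * cost * units = 1047 * 2.9 * 44 = $133597.20

$133597.20


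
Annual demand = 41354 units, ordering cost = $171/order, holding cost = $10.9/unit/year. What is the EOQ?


Formula: EOQ = sqrt(2 * D * S / H)
Numerator: 2 * 41354 * 171 = 14143068
2DS/H = 14143068 / 10.9 = 1297529.2
EOQ = sqrt(1297529.2) = 1139.1 units

1139.1 units


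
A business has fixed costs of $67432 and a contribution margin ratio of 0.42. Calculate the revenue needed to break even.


Formula: BER = Fixed Costs / Contribution Margin Ratio
BER = $67432 / 0.42
BER = $160552.38 (to the nearest cent)

$160552.38


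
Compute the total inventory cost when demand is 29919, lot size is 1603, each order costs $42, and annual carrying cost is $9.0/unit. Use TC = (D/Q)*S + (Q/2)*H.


TC = 29919/1603 * 42 + 1603/2 * 9.0

$7997.40


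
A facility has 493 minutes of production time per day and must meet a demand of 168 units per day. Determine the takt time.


Formula: Takt Time = Available Production Time / Customer Demand
Takt = 493 min/day / 168 units/day
Takt = 2.93 min/unit

2.93 min/unit


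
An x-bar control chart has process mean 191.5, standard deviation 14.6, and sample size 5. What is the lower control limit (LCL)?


LCL = 191.5 - 3 * 14.6 / sqrt(5)

171.91


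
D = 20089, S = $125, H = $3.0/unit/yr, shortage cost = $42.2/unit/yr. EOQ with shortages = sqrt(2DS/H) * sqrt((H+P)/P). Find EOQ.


Formula: EOQ* = sqrt(2DS/H) * sqrt((H+P)/P)
Base EOQ = sqrt(2*20089*125/3.0) = 1293.86 units
Correction = sqrt((3.0+42.2)/42.2) = 1.03493
EOQ* = 1293.86 * 1.03493 = 1339.1 units

1339.1 units


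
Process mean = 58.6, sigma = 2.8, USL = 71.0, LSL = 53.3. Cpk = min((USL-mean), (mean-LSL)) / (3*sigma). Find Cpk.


Cpu = (71.0 - 58.6) / (3 * 2.8) = 1.48
Cpl = (58.6 - 53.3) / (3 * 2.8) = 0.63
Cpk = min(1.48, 0.63) = 0.63

0.63


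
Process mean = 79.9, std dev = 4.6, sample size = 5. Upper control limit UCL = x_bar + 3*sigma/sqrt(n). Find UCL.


UCL = 79.9 + 3 * 4.6 / sqrt(5)

86.07


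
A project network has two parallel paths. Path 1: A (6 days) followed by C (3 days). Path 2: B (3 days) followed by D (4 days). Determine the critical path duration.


Path 1 = 6 + 3 = 9 days
Path 2 = 3 + 4 = 7 days
Duration = max(9, 7) = 9 days

9 days


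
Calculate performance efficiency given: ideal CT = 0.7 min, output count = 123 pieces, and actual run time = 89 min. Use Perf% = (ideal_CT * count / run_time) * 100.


Formula: Performance = (Ideal CT * Total Count) / Run Time * 100
Ideal output time = 0.7 * 123 = 86.1 min
Performance = 86.1 / 89 * 100 = 96.7%

96.7%


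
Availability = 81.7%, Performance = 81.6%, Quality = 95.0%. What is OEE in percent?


Formula: OEE = Availability * Performance * Quality / 10000
A * P = 81.7% * 81.6% / 100 = 66.67%
OEE = 66.67% * 95.0% / 100 = 63.3%

63.3%


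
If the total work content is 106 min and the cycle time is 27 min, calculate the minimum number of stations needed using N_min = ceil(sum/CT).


Formula: N_min = ceil(Sum of Task Times / Cycle Time)
N_min = ceil(106 min / 27 min) = ceil(3.9259)
N_min = 4 stations

4


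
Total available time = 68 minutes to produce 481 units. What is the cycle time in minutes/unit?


Formula: CT = Available Time / Number of Units
CT = 68 min / 481 units
CT = 0.14 min/unit

0.14 min/unit


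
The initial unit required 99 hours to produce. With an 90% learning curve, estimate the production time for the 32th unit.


Formula: T_n = T_1 * (learning_rate)^(log2(n)) where learning_rate = rate/100
Doublings = log2(32) = 5
T_n = 99 * 0.9^5
T_n = 99 * 0.5905 = 58.5 hours

58.5 hours


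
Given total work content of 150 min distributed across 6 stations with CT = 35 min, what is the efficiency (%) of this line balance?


Formula: Efficiency = Sum of Task Times / (N_stations * CT) * 100
Total station capacity = 6 stations * 35 min = 210 min
Efficiency = 150 / 210 * 100 = 71.4%

71.4%


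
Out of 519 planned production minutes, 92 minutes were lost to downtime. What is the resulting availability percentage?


Formula: Availability = (Planned Time - Downtime) / Planned Time * 100
Uptime = 519 - 92 = 427 min
Availability = 427 / 519 * 100 = 82.3%

82.3%


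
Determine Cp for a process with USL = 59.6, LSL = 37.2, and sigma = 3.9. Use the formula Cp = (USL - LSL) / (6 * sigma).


Cp = (59.6 - 37.2) / (6 * 3.9)

0.96


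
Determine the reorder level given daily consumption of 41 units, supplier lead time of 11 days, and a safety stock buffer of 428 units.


Formula: ROP = (Daily Demand * Lead Time) + Safety Stock
Demand during lead time = 41 * 11 = 451 units
ROP = 451 + 428 = 879 units

879 units


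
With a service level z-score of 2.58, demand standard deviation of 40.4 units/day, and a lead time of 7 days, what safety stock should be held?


Formula: SS = z * sigma_d * sqrt(LT)
sqrt(LT) = sqrt(7) = 2.6458
SS = 2.58 * 40.4 * 2.6458
SS = 275.8 units

275.8 units


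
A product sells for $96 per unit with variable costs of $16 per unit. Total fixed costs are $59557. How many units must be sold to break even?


Formula: BEQ = Fixed Costs / (Price - Variable Cost)
Contribution margin = $96 - $16 = $80/unit
BEQ = ceil($59557 / $80/unit) = ceil(744.46) = 745 units

745 units


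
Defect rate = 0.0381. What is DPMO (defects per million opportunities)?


DPMO = defect_rate * 1000000 = 0.0381 * 1000000

38100


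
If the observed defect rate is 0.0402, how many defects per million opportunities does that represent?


DPMO = defect_rate * 1000000 = 0.0402 * 1000000

40200


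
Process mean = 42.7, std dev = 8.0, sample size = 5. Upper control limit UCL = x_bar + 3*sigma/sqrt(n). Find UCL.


UCL = 42.7 + 3 * 8.0 / sqrt(5)

53.43


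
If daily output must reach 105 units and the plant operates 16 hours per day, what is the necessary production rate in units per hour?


Formula: Production Rate = Daily Demand / Available Hours
Rate = 105 units/day / 16 hours/day
Rate = 6.6 units/hour

6.6 units/hour


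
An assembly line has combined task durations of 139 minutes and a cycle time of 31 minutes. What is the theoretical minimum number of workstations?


Formula: N_min = ceil(Sum of Task Times / Cycle Time)
N_min = ceil(139 min / 31 min) = ceil(4.4839)
N_min = 5 stations

5


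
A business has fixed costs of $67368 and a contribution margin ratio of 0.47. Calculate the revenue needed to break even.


Formula: BER = Fixed Costs / Contribution Margin Ratio
BER = $67368 / 0.47
BER = $143336.17 (to the nearest cent)

$143336.17


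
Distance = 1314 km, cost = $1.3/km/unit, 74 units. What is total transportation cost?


TC = dist * cost * units = 1314 * 1.3 * 74 = $126406.80

$126406.80


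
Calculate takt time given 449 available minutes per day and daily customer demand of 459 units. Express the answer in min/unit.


Formula: Takt Time = Available Production Time / Customer Demand
Takt = 449 min/day / 459 units/day
Takt = 0.98 min/unit

0.98 min/unit


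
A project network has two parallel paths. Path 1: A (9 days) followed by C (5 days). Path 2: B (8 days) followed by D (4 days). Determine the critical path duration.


Path 1 = 9 + 5 = 14 days
Path 2 = 8 + 4 = 12 days
Duration = max(14, 12) = 14 days

14 days


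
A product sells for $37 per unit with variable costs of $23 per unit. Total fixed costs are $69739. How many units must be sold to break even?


Formula: BEQ = Fixed Costs / (Price - Variable Cost)
Contribution margin = $37 - $23 = $14/unit
BEQ = ceil($69739 / $14/unit) = ceil(4981.36) = 4982 units

4982 units


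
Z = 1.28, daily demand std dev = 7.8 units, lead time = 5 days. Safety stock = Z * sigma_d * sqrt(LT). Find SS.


Formula: SS = z * sigma_d * sqrt(LT)
sqrt(LT) = sqrt(5) = 2.2361
SS = 1.28 * 7.8 * 2.2361
SS = 22.3 units

22.3 units


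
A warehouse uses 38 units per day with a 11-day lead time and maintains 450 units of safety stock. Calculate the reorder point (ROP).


Formula: ROP = (Daily Demand * Lead Time) + Safety Stock
Demand during lead time = 38 * 11 = 418 units
ROP = 418 + 450 = 868 units

868 units


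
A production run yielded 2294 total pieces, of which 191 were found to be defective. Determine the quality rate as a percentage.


Formula: Quality Rate = Good Pieces / Total Pieces * 100
Good pieces = 2294 - 191 = 2103
QR = 2103 / 2294 * 100 = 91.7%

91.7%


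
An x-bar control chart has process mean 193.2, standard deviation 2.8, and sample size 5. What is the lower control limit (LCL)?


LCL = 193.2 - 3 * 2.8 / sqrt(5)

189.44


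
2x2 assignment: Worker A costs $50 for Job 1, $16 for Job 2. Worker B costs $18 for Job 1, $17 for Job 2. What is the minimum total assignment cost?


Option 1: A->1 + B->2 = $50 + $17 = $67
Option 2: A->2 + B->1 = $16 + $18 = $34
Min cost = min($67, $34) = $34

$34


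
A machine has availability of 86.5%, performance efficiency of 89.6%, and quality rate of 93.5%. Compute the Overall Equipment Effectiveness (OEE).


Formula: OEE = Availability * Performance * Quality / 10000
A * P = 86.5% * 89.6% / 100 = 77.5%
OEE = 77.5% * 93.5% / 100 = 72.5%

72.5%


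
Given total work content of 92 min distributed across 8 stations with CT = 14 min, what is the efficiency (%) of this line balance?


Formula: Efficiency = Sum of Task Times / (N_stations * CT) * 100
Total station capacity = 8 stations * 14 min = 112 min
Efficiency = 92 / 112 * 100 = 82.1%

82.1%


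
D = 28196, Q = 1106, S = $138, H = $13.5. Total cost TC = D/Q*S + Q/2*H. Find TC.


TC = 28196/1106 * 138 + 1106/2 * 13.5

$10983.63


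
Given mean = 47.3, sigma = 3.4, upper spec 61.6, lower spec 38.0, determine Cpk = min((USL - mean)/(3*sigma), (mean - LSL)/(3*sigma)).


Cpu = (61.6 - 47.3) / (3 * 3.4) = 1.4
Cpl = (47.3 - 38.0) / (3 * 3.4) = 0.91
Cpk = min(1.4, 0.91) = 0.91

0.91


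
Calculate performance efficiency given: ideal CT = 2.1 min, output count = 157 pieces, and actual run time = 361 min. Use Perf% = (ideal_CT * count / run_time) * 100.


Formula: Performance = (Ideal CT * Total Count) / Run Time * 100
Ideal output time = 2.1 * 157 = 329.7 min
Performance = 329.7 / 361 * 100 = 91.3%

91.3%


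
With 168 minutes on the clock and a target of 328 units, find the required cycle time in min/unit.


Formula: CT = Available Time / Number of Units
CT = 168 min / 328 units
CT = 0.51 min/unit

0.51 min/unit


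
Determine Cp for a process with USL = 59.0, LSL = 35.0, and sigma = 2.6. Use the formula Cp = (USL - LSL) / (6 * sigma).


Cp = (59.0 - 35.0) / (6 * 2.6)

1.54


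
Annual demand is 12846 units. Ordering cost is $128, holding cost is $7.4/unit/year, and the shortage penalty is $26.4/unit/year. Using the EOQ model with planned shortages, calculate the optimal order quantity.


Formula: EOQ* = sqrt(2DS/H) * sqrt((H+P)/P)
Base EOQ = sqrt(2*12846*128/7.4) = 666.63 units
Correction = sqrt((7.4+26.4)/26.4) = 1.1315
EOQ* = 666.63 * 1.1315 = 754.3 units

754.3 units
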